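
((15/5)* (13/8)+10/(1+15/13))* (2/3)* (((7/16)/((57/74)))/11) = 19721/60192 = 0.33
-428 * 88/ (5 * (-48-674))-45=-34.57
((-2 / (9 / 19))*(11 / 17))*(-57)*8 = 63536 / 51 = 1245.80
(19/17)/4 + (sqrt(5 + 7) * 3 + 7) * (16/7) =1107/68 + 96 * sqrt(3)/7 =40.03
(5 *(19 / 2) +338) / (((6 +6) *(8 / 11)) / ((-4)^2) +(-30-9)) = -2827 / 282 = -10.02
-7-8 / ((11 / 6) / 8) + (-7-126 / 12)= -1307 / 22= -59.41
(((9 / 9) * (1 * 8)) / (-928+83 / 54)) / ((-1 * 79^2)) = 0.00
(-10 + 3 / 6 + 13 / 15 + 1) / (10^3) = -229 / 30000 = -0.01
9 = 9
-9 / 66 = -3 / 22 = -0.14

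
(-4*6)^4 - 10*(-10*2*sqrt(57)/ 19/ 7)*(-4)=331776 - 800*sqrt(57)/ 133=331730.59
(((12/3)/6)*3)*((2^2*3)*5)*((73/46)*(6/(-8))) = -3285/23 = -142.83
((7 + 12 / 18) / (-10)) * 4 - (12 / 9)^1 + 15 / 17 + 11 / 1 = 636 / 85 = 7.48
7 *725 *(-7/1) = -35525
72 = 72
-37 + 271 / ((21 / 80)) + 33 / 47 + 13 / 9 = 2953679 / 2961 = 997.53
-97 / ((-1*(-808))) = -0.12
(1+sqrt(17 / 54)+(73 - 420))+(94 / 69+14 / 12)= -47399 / 138+sqrt(102) / 18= -342.91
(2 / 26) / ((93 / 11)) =11 / 1209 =0.01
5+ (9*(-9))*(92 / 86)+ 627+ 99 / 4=98057 / 172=570.10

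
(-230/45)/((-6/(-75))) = -63.89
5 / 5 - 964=-963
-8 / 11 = -0.73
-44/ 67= -0.66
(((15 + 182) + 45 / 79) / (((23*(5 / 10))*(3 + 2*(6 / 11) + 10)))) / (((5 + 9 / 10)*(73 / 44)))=30217088 / 242600389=0.12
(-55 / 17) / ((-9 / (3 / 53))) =55 / 2703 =0.02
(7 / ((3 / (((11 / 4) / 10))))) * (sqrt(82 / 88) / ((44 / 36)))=21 * sqrt(451) / 880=0.51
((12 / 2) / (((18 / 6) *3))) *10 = 20 / 3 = 6.67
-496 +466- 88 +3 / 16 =-1885 / 16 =-117.81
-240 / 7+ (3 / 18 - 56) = -3785 / 42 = -90.12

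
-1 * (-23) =23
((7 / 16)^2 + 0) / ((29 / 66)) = 1617 / 3712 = 0.44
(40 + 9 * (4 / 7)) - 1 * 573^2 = -2297987 / 7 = -328283.86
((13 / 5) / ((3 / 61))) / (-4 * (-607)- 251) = 793 / 32655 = 0.02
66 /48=11 /8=1.38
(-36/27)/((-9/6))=8/9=0.89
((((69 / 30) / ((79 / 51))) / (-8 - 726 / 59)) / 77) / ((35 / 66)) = -207621 / 115936450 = -0.00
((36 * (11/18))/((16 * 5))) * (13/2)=143/80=1.79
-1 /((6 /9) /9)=-27 /2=-13.50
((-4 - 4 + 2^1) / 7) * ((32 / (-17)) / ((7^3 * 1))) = 192 / 40817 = 0.00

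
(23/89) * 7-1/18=2809/1602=1.75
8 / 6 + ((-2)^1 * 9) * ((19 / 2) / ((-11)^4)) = 1.32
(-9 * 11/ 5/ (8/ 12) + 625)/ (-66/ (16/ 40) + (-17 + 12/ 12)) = -5953/ 1810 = -3.29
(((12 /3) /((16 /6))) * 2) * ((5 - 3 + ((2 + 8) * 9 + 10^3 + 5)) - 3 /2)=6573 /2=3286.50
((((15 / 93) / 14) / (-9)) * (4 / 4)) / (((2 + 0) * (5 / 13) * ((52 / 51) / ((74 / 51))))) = -37 / 15624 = -0.00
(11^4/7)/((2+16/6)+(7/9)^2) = 1185921/2989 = 396.76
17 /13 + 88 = 1161 /13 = 89.31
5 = 5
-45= -45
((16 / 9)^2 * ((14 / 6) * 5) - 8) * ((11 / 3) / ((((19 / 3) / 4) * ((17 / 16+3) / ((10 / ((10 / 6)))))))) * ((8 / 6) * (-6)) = -790.01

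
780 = 780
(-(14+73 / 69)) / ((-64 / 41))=42599 / 4416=9.65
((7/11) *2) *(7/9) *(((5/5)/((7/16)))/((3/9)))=224/33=6.79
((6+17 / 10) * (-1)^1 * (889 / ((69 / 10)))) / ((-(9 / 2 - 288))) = -19558 / 5589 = -3.50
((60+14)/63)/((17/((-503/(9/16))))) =-595552/9639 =-61.79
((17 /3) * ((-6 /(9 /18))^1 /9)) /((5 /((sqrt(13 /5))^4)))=-11492 /1125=-10.22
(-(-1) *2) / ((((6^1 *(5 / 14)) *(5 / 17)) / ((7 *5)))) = 1666 / 15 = 111.07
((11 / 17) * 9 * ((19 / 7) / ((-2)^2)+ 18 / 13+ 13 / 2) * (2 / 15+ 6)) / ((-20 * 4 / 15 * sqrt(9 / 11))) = -2365803 * sqrt(11) / 123760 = -63.40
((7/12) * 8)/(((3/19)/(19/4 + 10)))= 7847/18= 435.94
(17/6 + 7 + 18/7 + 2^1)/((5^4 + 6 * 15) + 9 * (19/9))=605/30828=0.02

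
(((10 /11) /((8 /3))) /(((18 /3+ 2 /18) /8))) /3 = 18 /121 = 0.15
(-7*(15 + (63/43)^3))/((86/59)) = -87.14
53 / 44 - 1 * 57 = -2455 / 44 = -55.80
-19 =-19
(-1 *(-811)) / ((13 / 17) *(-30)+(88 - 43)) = 13787 / 375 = 36.77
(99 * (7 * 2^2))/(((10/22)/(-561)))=-17106012/5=-3421202.40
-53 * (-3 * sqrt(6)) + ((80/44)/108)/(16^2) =389.47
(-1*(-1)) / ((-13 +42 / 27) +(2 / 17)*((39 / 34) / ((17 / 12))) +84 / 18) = -44217 / 295481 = -0.15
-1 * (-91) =91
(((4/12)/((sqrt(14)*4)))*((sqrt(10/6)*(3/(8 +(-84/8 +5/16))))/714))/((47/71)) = -71*sqrt(210)/12332565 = -0.00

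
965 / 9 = 107.22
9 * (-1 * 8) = -72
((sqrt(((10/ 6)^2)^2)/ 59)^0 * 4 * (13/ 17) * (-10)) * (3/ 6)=-260/ 17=-15.29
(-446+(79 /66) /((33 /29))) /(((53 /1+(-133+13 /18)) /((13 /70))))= 12598261 /12086690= 1.04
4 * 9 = 36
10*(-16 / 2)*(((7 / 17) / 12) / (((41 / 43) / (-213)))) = 427420 / 697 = 613.23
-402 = -402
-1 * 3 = -3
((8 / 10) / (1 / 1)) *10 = 8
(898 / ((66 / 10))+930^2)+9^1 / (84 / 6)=865036.70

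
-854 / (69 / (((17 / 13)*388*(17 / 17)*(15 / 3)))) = -28164920 / 897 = -31399.02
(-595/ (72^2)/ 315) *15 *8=-85/ 1944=-0.04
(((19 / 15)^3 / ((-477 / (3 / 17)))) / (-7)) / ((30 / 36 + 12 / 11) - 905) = -7942 / 66774574125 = -0.00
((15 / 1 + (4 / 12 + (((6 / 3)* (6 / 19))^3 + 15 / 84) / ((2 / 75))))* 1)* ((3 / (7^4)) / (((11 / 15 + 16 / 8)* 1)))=544073385 / 37811581864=0.01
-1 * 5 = -5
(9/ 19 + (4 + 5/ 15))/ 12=137/ 342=0.40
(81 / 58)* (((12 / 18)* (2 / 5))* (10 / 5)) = 108 / 145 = 0.74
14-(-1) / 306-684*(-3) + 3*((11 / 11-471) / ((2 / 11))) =-1740833 / 306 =-5689.00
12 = 12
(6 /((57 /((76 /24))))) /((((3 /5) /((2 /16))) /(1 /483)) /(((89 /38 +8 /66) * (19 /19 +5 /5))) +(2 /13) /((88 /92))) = 2208635 /3119116641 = 0.00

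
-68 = -68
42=42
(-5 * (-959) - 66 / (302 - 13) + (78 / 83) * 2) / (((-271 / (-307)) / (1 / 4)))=35322582197 / 26001908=1358.46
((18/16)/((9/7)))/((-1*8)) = -7/64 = -0.11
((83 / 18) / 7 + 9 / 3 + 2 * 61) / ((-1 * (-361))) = 15833 / 45486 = 0.35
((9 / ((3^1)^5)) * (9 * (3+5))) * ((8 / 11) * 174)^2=5167104 / 121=42703.34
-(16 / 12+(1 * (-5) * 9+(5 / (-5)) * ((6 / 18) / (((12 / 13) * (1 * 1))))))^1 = 1585 / 36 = 44.03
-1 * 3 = -3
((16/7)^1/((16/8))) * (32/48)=16/21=0.76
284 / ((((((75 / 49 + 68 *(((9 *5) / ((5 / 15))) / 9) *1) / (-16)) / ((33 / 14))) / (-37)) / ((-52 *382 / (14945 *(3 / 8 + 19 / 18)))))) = -18627028992 / 51677675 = -360.45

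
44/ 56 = 11/ 14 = 0.79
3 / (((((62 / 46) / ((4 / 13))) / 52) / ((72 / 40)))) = 9936 / 155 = 64.10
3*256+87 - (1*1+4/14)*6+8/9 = 53435/63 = 848.17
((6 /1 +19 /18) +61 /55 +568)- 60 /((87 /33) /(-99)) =81228287 /28710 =2829.27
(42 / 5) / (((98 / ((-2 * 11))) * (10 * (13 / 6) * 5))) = -198 / 11375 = -0.02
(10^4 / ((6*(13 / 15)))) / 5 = 5000 / 13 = 384.62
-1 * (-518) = 518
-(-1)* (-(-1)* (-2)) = -2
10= 10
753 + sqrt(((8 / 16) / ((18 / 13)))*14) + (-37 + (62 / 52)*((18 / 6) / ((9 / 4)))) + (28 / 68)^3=719.91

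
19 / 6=3.17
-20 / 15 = -4 / 3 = -1.33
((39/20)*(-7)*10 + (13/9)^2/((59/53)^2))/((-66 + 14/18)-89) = 76025911/86969304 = 0.87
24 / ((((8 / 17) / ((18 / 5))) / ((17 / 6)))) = 2601 / 5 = 520.20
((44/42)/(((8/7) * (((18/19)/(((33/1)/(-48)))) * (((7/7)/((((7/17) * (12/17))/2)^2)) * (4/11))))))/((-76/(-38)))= -1239161/64144128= -0.02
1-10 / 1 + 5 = -4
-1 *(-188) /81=188 /81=2.32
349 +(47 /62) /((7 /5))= 151701 /434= 349.54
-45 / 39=-15 / 13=-1.15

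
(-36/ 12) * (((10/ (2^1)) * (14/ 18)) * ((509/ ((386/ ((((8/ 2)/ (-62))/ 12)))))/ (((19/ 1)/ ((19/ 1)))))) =17815/ 215388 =0.08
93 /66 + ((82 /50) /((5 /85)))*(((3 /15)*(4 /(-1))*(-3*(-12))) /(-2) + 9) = 1797953 /2750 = 653.80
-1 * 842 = -842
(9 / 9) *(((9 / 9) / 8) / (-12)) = -1 / 96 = -0.01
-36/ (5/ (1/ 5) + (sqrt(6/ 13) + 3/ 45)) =-1319760/ 918269 + 4050 * sqrt(78)/ 918269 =-1.40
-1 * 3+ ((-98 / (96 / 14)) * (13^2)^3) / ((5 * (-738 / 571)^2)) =-539792204248807 / 65357280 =-8259098.36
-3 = -3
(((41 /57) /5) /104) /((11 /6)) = 41 /54340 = 0.00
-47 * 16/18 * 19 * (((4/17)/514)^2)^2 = -114304/3279221013257289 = -0.00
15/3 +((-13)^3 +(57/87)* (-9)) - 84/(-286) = -9113459/4147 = -2197.60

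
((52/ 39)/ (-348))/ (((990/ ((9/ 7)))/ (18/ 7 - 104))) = 71/ 140679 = 0.00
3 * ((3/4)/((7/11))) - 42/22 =501/308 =1.63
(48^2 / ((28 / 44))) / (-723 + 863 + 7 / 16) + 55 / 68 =9479789 / 356524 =26.59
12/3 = 4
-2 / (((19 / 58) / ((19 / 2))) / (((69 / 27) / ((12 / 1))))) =-667 / 54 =-12.35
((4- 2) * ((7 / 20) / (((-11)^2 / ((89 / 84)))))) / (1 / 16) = 178 / 1815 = 0.10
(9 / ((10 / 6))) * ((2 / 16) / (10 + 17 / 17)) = 0.06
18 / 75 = 6 / 25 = 0.24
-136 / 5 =-27.20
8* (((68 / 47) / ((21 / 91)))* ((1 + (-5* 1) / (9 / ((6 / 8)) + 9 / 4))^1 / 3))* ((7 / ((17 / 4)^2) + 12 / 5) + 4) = 73.66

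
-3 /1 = -3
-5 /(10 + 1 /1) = -5 /11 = -0.45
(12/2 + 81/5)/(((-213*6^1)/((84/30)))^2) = 0.00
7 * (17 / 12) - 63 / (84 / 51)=-85 / 3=-28.33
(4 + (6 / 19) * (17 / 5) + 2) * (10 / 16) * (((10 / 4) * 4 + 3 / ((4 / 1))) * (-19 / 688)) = -21 / 16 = -1.31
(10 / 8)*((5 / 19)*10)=125 / 38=3.29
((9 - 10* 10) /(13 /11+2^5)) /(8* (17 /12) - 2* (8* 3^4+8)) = 3003 /1424230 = 0.00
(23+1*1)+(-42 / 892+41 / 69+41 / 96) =12296897 / 492384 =24.97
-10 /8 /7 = -5 /28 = -0.18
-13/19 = -0.68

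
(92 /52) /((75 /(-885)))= -1357 /65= -20.88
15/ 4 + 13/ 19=337/ 76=4.43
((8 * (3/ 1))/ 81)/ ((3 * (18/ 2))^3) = 8/ 531441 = 0.00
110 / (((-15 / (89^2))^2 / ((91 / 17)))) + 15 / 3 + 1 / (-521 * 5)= 164196039.62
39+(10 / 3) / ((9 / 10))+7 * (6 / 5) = 6899 / 135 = 51.10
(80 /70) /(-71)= -8 /497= -0.02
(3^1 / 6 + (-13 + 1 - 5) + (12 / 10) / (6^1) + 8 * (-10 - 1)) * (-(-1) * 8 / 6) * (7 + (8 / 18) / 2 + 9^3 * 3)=-41194328 / 135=-305143.17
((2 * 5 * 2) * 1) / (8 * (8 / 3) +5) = 60 / 79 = 0.76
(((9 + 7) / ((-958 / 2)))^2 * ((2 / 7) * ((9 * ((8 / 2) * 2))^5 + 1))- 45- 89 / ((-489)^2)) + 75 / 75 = 236874974627502685 / 384049129527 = 616783.00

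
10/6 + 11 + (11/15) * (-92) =-274/5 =-54.80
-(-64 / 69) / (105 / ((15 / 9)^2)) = 320 / 13041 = 0.02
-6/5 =-1.20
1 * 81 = 81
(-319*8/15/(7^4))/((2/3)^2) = -1914/12005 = -0.16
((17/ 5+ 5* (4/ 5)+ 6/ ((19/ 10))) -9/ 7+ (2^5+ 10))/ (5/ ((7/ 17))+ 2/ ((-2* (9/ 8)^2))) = 2761776/ 611515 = 4.52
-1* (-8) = 8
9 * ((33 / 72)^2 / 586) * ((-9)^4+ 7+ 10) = 397969 / 18752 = 21.22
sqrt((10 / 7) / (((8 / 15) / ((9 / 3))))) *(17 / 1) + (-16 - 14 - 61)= -91 + 255 *sqrt(7) / 14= -42.81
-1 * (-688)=688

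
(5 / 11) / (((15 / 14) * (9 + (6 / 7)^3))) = 4802 / 108999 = 0.04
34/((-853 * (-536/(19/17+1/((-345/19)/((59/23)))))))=32927/453493185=0.00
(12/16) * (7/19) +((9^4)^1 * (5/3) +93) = 838149/76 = 11028.28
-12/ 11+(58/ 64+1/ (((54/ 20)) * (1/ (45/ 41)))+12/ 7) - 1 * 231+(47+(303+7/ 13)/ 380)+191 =3643719913/ 374293920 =9.73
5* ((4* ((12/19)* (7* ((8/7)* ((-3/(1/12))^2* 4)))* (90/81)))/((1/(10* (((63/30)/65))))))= 46448640/247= 188051.17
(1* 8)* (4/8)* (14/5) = 56/5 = 11.20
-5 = -5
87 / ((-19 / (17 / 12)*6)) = -493 / 456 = -1.08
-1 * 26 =-26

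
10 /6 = 5 /3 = 1.67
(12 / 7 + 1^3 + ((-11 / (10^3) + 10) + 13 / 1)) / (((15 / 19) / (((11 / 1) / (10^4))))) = 37603907 / 1050000000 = 0.04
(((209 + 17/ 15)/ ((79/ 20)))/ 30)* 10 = 17.73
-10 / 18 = -5 / 9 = -0.56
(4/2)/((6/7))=2.33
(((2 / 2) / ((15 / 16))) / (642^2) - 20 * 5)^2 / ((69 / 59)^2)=83158500295283653696 / 11373675392079225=7311.49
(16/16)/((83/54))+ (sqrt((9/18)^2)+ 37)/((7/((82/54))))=91879/10458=8.79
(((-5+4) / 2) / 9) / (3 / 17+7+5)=-17 / 3726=-0.00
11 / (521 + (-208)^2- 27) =1 / 3978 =0.00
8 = 8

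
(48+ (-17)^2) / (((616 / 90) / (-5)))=-75825 / 308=-246.19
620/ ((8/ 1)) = 155/ 2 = 77.50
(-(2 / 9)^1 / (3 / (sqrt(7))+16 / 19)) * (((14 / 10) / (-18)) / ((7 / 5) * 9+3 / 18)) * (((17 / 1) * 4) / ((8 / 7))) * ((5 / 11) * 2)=-17726240 / 165735207+3007130 * sqrt(7) / 55245069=0.04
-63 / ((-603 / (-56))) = -392 / 67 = -5.85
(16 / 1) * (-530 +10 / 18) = -8471.11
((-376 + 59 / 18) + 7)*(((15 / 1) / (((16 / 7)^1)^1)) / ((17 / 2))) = -230405 / 816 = -282.36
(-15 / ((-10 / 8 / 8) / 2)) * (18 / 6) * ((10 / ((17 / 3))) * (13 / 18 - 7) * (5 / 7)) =-542400 / 119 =-4557.98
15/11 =1.36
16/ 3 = 5.33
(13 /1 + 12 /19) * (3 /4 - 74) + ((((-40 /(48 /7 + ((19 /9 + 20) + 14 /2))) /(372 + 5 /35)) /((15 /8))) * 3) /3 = -223978181959 /224311340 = -998.51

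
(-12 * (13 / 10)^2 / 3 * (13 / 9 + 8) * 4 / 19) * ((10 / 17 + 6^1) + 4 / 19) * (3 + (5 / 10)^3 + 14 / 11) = -7979166 / 19855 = -401.87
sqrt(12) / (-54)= -0.06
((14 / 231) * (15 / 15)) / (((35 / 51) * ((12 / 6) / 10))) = 34 / 77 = 0.44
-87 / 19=-4.58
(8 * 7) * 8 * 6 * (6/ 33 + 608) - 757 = 17974393/ 11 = 1634035.73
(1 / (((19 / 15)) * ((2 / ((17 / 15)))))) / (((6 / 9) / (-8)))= -102 / 19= -5.37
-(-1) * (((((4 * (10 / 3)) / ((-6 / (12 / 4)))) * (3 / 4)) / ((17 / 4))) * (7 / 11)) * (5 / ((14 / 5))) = -250 / 187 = -1.34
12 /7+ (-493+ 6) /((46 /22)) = -37223 /161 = -231.20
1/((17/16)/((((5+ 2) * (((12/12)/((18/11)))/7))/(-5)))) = -88/765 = -0.12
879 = 879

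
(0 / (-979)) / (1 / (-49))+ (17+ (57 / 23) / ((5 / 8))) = 2411 / 115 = 20.97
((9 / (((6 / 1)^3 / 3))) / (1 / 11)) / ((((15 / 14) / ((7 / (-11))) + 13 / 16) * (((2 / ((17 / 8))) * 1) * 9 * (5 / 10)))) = -9163 / 24588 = -0.37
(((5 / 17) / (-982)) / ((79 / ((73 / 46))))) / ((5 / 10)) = -365 / 30332998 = -0.00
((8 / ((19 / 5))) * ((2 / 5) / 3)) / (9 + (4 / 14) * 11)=112 / 4845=0.02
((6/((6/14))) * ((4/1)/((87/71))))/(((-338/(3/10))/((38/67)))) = -37772/1641835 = -0.02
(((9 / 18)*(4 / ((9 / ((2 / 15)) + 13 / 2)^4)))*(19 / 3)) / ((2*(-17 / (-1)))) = 0.00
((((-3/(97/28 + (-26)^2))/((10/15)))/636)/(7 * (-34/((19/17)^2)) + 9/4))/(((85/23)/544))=11159232/1370711963375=0.00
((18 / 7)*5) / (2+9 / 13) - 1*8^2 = -2902 / 49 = -59.22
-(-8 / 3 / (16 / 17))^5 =1419857 / 7776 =182.59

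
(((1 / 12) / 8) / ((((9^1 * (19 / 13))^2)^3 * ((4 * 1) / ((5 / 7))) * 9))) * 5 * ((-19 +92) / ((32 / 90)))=44044632125 / 1075290748794759168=0.00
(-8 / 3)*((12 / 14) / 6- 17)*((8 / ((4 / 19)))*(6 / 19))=3776 / 7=539.43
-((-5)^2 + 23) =-48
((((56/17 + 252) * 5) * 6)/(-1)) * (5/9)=-217000/51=-4254.90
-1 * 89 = -89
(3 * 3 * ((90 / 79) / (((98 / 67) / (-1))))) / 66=-0.11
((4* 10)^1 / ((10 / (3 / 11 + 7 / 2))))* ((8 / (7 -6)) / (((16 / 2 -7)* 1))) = 120.73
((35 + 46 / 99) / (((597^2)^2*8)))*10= 0.00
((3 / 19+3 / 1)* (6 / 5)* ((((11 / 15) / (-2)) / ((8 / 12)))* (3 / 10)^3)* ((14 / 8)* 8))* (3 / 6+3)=-130977 / 47500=-2.76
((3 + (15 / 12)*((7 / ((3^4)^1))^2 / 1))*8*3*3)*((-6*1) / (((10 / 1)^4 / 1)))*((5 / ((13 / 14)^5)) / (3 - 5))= 5309465756 / 11278024875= 0.47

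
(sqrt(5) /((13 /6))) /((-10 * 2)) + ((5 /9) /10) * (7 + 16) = 23 /18 - 3 * sqrt(5) /130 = 1.23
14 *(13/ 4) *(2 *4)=364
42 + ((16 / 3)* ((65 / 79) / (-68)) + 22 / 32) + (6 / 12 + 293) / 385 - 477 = -10761727001 / 24818640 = -433.61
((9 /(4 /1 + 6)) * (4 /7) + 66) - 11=1943 /35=55.51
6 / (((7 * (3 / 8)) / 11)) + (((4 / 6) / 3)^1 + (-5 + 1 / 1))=1346 / 63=21.37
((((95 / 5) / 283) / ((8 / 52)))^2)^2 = 3722098081 / 102627966736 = 0.04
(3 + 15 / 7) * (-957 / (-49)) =34452 / 343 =100.44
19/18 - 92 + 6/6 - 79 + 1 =-3023/18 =-167.94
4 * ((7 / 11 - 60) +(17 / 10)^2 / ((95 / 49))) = -6047729 / 26125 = -231.49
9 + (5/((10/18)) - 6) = 12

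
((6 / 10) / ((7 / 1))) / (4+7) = 3 / 385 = 0.01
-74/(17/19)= -1406/17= -82.71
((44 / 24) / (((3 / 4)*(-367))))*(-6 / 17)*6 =88 / 6239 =0.01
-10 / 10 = -1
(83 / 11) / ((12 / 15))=415 / 44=9.43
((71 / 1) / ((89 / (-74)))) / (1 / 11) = -57794 / 89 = -649.37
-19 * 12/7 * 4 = -912/7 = -130.29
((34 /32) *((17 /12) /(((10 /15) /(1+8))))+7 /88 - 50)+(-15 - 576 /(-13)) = -5353 /18304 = -0.29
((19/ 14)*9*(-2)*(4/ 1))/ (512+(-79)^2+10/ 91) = -8892/ 614533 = -0.01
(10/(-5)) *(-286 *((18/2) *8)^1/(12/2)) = 6864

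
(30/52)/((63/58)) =145/273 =0.53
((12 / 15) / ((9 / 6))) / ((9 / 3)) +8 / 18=28 / 45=0.62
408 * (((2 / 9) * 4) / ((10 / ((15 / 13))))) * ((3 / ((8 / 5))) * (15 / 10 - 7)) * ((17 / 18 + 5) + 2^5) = -638605 / 39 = -16374.49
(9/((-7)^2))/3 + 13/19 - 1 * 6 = -4892/931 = -5.25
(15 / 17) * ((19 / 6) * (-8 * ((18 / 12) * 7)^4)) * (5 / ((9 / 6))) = -30792825 / 34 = -905671.32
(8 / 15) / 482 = 4 / 3615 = 0.00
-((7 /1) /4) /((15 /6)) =-7 /10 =-0.70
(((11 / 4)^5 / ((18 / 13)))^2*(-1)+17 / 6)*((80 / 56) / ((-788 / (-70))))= -109561554120025 / 66928508928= -1636.99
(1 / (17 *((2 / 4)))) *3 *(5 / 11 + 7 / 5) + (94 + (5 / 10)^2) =20879 / 220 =94.90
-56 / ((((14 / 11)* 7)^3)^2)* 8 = -1771561 / 1977326743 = -0.00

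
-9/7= -1.29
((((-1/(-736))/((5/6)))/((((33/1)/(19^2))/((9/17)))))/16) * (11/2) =3249/1000960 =0.00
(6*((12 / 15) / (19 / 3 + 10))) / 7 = 72 / 1715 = 0.04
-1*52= -52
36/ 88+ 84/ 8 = 120/ 11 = 10.91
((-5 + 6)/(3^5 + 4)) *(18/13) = 18/3211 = 0.01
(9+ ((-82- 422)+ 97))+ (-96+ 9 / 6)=-492.50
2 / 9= 0.22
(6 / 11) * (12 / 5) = 72 / 55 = 1.31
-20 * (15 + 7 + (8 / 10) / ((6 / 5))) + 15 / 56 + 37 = -69899 / 168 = -416.07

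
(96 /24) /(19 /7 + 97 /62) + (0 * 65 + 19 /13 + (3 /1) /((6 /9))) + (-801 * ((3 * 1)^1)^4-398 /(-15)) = -5218283981 /80470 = -64847.57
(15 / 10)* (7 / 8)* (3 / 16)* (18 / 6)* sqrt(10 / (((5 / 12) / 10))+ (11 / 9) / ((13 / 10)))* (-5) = -315* sqrt(366470) / 3328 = -57.30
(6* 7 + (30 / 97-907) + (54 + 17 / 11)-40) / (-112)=64717 / 8536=7.58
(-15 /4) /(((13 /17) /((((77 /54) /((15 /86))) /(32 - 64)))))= 56287 /44928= 1.25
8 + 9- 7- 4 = 6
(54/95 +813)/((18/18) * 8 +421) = 25763/13585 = 1.90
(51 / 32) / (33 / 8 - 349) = -0.00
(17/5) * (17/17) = 17/5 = 3.40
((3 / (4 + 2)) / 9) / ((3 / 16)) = 8 / 27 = 0.30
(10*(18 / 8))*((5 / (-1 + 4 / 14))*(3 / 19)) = -945 / 38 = -24.87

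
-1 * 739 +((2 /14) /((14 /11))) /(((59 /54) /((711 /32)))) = -68155201 /92512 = -736.72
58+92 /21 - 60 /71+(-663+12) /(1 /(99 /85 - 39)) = 3129380206 /126735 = 24692.31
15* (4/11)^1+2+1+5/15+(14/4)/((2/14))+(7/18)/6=39623/1188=33.35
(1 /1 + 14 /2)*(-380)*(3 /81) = -3040 /27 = -112.59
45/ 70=9/ 14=0.64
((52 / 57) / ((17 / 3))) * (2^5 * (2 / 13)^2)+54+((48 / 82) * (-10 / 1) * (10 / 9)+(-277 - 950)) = -609123745 / 516477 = -1179.38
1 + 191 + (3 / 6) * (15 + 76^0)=200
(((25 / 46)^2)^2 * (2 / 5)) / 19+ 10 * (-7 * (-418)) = 1244598522445 / 42535832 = 29260.00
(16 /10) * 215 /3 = 344 /3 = 114.67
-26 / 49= -0.53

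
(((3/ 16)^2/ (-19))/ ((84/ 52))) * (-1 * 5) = 195/ 34048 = 0.01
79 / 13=6.08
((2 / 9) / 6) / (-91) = -1 / 2457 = -0.00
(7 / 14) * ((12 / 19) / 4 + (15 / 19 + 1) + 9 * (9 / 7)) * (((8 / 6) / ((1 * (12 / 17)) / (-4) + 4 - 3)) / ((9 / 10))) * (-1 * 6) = -611320 / 8379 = -72.96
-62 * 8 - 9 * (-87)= 287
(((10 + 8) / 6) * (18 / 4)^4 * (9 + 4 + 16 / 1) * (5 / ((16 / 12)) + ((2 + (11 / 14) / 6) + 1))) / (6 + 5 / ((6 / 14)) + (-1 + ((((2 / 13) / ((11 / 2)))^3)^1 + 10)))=482386611439161 / 52401832448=9205.53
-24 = -24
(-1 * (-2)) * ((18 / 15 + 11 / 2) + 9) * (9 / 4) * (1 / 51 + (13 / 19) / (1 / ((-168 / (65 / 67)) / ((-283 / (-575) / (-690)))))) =21454685368167 / 1828180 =11735543.20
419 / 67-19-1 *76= -5946 / 67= -88.75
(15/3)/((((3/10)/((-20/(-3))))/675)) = 75000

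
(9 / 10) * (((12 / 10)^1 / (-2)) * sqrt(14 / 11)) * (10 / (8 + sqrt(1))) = -3 * sqrt(154) / 55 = -0.68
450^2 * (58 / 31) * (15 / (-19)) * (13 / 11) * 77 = -16031925000 / 589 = -27218887.95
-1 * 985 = -985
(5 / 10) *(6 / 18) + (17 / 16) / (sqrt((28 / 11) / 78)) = 1 / 6 + 17 *sqrt(6006) / 224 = 6.05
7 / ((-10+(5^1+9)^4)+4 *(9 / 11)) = 0.00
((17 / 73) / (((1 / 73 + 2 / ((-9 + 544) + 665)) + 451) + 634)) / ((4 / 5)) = 12750 / 47523673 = 0.00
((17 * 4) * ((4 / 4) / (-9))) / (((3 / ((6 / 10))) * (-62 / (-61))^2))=-63257 / 43245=-1.46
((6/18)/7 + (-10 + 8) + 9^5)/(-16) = -309997/84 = -3690.44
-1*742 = -742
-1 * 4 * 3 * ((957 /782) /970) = -2871 /189635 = -0.02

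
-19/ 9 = -2.11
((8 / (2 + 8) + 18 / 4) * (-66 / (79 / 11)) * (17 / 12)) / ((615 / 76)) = -2071399 / 242925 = -8.53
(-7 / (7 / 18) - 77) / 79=-95 / 79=-1.20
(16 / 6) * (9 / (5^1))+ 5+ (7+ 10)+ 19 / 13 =1837 / 65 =28.26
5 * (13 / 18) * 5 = 325 / 18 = 18.06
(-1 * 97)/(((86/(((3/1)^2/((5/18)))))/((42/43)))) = -329994/9245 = -35.69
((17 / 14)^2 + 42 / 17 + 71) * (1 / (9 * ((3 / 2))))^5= 665912 / 3984213177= 0.00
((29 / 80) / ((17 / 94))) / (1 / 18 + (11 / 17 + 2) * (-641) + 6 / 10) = -12267 / 10380188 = -0.00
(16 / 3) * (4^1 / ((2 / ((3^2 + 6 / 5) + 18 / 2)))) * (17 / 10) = 8704 / 25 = 348.16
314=314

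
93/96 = 31/32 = 0.97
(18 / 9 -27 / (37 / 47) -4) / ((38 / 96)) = -64464 / 703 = -91.70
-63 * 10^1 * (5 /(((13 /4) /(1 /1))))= -12600 /13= -969.23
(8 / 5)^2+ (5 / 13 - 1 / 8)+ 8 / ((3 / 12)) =90531 / 2600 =34.82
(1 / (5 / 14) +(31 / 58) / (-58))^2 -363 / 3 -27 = -39667577719 / 282912400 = -140.21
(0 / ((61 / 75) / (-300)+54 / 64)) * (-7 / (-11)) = 0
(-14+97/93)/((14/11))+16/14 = -1681/186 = -9.04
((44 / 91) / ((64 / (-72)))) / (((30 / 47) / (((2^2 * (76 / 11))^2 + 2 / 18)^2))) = -6504794155315 / 13081068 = -497267.82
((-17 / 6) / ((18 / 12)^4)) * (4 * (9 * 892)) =-485248 / 27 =-17972.15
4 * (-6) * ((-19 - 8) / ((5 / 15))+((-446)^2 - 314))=-4764504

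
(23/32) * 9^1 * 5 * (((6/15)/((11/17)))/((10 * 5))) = 3519/8800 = 0.40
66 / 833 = 0.08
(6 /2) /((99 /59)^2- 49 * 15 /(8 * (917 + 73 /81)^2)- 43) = -92364951468000 /1237214325541627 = -0.07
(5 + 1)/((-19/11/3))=-198/19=-10.42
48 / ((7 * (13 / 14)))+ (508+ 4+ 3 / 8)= 54055 / 104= 519.76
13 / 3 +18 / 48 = 113 / 24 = 4.71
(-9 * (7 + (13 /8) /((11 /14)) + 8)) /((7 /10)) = -33795 /154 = -219.45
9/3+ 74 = 77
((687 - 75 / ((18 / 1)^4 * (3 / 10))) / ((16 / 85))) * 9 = 3065026135 / 93312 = 32847.07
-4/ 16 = -1/ 4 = -0.25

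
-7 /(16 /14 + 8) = -49 /64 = -0.77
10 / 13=0.77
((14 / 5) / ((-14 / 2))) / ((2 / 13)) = -13 / 5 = -2.60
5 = 5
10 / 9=1.11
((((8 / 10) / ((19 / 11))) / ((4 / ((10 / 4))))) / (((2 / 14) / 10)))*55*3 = 63525 / 19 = 3343.42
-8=-8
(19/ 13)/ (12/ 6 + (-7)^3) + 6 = 26579/ 4433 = 6.00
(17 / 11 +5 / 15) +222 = 7388 / 33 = 223.88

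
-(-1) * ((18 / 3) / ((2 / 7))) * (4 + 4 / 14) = 90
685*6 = 4110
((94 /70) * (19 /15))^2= 797449 /275625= 2.89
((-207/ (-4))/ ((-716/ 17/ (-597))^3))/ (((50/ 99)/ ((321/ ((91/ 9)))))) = 61890335851239207873/ 6680522867200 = 9264295.19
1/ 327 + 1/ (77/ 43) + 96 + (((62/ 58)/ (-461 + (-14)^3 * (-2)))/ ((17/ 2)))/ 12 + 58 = 1753609629461/ 11345707758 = 154.56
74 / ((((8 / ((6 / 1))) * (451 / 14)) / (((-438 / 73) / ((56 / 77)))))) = -2331 / 164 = -14.21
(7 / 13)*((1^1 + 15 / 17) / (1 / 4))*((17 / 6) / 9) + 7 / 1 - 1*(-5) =4660 / 351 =13.28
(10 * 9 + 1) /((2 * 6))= 91 /12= 7.58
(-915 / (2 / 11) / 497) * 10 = -101.26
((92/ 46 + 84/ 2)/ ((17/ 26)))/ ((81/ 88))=100672/ 1377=73.11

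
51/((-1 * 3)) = -17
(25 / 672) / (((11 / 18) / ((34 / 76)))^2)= 195075 / 9784544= 0.02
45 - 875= -830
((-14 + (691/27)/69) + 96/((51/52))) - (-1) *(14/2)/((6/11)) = 97.09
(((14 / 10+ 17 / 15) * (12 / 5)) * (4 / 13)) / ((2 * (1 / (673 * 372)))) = 76108224 / 325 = 234179.15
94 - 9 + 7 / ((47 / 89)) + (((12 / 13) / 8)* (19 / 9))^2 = 28112879 / 285948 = 98.31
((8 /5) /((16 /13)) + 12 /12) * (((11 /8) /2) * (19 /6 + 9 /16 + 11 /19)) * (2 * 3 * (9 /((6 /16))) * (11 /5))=32803221 /15200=2158.11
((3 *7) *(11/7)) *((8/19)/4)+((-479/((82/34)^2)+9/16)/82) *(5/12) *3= 373266743/167615872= 2.23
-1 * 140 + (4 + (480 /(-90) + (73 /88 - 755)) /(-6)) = -14915 /1584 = -9.42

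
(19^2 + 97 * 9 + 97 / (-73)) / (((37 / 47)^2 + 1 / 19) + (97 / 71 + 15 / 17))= 4558549845045 / 10801870882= 422.01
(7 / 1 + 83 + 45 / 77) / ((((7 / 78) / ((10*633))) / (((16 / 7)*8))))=440811072000 / 3773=116833043.20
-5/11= -0.45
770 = 770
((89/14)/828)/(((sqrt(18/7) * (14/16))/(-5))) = -445 * sqrt(14)/60858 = -0.03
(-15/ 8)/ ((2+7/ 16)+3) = -10/ 29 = -0.34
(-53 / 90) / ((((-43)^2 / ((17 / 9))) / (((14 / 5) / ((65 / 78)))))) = -12614 / 6240375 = -0.00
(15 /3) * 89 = 445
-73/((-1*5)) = 73/5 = 14.60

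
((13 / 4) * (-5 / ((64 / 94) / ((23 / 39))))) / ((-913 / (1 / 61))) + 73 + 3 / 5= 7870116241 / 106930560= 73.60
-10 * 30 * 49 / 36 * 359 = -439775 / 3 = -146591.67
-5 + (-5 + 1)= -9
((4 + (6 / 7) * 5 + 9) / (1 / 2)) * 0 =0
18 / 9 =2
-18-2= -20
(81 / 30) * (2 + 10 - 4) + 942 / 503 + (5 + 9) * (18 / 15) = 101286 / 2515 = 40.27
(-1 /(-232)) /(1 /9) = 9 /232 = 0.04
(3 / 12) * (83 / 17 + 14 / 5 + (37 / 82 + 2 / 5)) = 59479 / 27880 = 2.13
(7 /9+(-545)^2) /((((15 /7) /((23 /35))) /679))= 41747864144 /675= 61848687.62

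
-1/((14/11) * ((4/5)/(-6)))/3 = 55/28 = 1.96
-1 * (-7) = 7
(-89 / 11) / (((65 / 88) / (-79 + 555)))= -338912 / 65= -5214.03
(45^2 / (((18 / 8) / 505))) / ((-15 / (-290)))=8787000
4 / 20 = 1 / 5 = 0.20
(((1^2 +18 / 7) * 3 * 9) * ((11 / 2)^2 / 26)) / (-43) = -81675 / 31304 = -2.61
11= 11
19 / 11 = 1.73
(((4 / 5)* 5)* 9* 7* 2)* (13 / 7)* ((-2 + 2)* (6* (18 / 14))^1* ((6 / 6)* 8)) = 0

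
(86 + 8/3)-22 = 200/3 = 66.67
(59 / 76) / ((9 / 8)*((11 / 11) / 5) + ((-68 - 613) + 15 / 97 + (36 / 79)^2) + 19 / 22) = -3928896730 / 3439165011523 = -0.00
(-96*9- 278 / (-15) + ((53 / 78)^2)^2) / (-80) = 156435527659 / 14806022400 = 10.57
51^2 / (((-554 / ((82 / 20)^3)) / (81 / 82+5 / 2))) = -1128.59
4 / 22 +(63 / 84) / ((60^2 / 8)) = 1211 / 6600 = 0.18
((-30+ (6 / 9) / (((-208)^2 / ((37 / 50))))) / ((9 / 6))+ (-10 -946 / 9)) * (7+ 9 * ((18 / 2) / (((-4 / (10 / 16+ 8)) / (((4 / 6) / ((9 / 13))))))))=1695983315777 / 77875200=21778.22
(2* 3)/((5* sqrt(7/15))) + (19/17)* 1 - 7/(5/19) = -2166/85 + 6* sqrt(105)/35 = -23.73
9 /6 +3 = 4.50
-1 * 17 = -17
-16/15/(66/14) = -112/495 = -0.23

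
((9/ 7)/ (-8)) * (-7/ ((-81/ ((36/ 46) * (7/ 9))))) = -7/ 828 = -0.01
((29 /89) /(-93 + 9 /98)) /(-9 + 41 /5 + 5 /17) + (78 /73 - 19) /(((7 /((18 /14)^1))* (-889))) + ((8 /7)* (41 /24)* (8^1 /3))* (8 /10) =198295734584501 /47487830396895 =4.18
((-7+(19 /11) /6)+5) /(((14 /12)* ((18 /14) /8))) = -904 /99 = -9.13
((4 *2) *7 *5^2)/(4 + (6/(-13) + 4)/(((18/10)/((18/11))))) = 25025/129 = 193.99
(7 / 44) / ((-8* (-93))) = 7 / 32736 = 0.00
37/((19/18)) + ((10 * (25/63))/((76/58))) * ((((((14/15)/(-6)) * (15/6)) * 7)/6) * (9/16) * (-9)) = 153247/3648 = 42.01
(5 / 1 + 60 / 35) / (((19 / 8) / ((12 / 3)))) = 1504 / 133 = 11.31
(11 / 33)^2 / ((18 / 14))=7 / 81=0.09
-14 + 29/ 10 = -11.10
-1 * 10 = -10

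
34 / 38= 0.89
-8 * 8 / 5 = -64 / 5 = -12.80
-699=-699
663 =663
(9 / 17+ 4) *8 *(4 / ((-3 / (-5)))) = 12320 / 51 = 241.57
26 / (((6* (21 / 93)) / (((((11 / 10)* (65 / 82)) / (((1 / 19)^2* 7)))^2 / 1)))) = 1073968453987 / 27675984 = 38805.07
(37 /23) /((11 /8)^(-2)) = 4477 /1472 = 3.04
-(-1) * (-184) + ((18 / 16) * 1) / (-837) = -136897 / 744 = -184.00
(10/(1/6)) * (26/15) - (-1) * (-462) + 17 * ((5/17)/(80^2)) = -458239/1280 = -358.00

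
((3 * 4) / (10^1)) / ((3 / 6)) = 12 / 5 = 2.40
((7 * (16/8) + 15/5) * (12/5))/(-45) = -68/75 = -0.91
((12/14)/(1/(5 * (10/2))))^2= 22500/49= 459.18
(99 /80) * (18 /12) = 297 /160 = 1.86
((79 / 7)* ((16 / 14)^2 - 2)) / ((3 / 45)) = -40290 / 343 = -117.46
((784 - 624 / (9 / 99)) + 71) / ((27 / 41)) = -82123 / 9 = -9124.78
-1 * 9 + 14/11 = -85/11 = -7.73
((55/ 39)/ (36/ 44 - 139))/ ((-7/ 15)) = 605/ 27664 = 0.02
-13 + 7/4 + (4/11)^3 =-59639/5324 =-11.20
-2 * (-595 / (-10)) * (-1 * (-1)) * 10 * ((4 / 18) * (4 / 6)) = -4760 / 27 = -176.30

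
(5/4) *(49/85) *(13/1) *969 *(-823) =-29882307/4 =-7470576.75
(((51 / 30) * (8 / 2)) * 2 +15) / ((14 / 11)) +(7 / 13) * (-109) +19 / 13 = -34.76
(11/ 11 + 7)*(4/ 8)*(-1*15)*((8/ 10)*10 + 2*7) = -1320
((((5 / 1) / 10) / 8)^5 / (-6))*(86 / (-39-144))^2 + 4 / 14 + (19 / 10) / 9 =915936052021 / 1843577487360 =0.50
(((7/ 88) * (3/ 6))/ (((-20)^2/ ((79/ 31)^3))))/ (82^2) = 3451273/ 14102153753600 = 0.00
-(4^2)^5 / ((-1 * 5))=1048576 / 5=209715.20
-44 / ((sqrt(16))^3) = -0.69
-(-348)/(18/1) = 58/3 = 19.33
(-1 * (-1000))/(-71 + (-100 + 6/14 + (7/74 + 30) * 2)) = -259000/28589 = -9.06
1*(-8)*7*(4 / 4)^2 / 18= -28 / 9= -3.11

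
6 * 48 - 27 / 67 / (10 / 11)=192663 / 670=287.56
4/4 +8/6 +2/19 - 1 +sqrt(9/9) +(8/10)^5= 492743/178125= 2.77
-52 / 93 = -0.56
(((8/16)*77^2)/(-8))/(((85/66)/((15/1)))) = -586971/136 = -4315.96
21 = 21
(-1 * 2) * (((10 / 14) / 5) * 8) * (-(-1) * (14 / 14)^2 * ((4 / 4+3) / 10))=-32 / 35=-0.91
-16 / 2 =-8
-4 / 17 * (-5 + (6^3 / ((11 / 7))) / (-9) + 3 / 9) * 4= 18.77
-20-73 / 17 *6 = -45.76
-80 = -80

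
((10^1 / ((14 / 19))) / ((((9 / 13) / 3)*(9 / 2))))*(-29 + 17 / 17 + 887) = 2121730 / 189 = 11226.08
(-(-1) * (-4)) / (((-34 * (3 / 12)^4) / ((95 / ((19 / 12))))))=30720 / 17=1807.06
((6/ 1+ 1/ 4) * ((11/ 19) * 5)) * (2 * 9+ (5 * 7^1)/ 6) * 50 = 4915625/ 228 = 21559.76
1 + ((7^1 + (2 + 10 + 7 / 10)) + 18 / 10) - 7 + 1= 33 / 2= 16.50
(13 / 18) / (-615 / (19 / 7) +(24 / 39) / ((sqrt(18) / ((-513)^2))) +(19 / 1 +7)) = 159082573 / 1600090861690062 +1189309446 * sqrt(2) / 88893936760559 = 0.00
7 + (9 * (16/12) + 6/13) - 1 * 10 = 123/13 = 9.46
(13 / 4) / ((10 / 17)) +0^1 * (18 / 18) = 221 / 40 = 5.52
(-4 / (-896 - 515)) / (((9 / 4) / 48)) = 256 / 4233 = 0.06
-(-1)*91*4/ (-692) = -91/ 173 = -0.53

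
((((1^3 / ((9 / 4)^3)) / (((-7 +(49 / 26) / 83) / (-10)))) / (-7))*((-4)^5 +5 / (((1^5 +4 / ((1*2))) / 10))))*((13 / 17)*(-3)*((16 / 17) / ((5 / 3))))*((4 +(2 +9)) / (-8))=108517360640 / 2467285191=43.98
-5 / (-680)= 1 / 136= 0.01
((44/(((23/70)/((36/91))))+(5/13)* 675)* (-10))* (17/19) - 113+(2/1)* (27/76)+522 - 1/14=-94933232/39767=-2387.24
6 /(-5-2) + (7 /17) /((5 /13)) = 0.21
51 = 51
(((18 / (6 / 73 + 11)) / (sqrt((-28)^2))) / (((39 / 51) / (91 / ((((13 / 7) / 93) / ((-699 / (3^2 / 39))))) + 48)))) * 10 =-770834398725 / 73619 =-10470590.46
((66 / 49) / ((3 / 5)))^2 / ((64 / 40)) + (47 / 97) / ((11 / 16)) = 19749479 / 5123734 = 3.85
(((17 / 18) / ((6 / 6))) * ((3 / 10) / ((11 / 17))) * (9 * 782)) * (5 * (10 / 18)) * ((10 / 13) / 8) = 2824975 / 3432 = 823.13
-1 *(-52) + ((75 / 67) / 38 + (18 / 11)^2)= 16853411 / 308066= 54.71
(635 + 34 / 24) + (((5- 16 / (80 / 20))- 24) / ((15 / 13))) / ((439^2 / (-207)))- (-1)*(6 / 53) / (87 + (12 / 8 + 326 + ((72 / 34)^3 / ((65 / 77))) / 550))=2581597856001462545957 / 4056320389893223260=636.44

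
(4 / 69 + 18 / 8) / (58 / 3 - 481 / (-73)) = 6643 / 74612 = 0.09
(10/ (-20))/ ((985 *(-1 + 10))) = -1/ 17730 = -0.00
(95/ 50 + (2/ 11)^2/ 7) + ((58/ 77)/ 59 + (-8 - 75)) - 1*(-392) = 155374797/ 499730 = 310.92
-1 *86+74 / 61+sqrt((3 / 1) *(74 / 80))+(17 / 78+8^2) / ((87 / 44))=-10826518 / 206973+sqrt(1110) / 20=-50.64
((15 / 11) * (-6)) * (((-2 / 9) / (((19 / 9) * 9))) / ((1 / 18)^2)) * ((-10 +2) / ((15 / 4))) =-13824 / 209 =-66.14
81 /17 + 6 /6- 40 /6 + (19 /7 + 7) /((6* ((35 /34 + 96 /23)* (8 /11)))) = -459149 /968422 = -0.47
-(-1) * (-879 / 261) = -293 / 87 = -3.37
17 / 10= 1.70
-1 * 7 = -7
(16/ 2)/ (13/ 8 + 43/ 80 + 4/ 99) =63360/ 17447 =3.63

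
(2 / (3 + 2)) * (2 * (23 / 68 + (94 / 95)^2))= 808423 / 767125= 1.05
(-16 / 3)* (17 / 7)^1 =-272 / 21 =-12.95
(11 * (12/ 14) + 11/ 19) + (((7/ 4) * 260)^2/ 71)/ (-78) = -1551019/ 56658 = -27.38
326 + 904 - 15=1215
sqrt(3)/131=0.01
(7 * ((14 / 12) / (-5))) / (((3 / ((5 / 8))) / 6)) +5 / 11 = -419 / 264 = -1.59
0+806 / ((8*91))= 31 / 28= 1.11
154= 154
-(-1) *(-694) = -694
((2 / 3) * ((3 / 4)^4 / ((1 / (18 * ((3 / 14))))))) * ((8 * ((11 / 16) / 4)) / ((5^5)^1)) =8019 / 22400000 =0.00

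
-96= -96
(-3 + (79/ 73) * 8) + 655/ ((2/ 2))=660.66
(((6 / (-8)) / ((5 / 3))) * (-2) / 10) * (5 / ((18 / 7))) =7 / 40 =0.18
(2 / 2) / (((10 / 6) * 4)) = 3 / 20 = 0.15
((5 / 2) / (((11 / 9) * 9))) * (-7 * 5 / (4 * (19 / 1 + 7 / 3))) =-525 / 5632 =-0.09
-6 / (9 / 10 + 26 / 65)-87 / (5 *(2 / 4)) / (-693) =-68546 / 15015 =-4.57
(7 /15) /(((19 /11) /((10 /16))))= 77 /456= 0.17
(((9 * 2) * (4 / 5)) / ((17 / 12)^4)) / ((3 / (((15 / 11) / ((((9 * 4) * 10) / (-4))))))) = -82944 / 4593655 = -0.02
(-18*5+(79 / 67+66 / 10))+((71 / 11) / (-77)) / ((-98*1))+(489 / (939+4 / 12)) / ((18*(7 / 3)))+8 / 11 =-6384814561647 / 78360154180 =-81.48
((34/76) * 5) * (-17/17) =-85/38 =-2.24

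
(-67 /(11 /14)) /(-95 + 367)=-469 /1496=-0.31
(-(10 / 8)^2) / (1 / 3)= -75 / 16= -4.69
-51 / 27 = -17 / 9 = -1.89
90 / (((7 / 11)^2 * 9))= 1210 / 49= 24.69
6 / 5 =1.20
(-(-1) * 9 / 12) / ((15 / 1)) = 0.05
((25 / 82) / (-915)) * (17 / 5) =-17 / 15006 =-0.00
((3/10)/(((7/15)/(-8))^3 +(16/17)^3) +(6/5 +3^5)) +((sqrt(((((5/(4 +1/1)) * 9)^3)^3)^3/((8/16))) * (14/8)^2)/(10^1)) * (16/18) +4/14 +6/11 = 668528303603417/2724338093785 +41517141862707 * sqrt(2)/20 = 2935705254905.79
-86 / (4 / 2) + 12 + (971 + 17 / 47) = 44197 / 47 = 940.36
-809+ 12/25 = -20213/25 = -808.52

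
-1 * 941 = -941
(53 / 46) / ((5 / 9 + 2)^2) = 4293 / 24334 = 0.18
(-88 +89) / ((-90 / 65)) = -13 / 18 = -0.72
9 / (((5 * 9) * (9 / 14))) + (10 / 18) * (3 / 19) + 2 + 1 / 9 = 2146 / 855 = 2.51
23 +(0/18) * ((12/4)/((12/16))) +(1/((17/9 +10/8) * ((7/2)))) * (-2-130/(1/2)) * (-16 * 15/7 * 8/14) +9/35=95054318/193795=490.49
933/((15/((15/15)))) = 311/5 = 62.20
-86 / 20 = -43 / 10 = -4.30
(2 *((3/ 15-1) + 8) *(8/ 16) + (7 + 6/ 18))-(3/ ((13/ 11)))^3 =-60109/ 32955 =-1.82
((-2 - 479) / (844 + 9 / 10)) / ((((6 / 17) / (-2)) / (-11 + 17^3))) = 7859540 / 497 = 15813.96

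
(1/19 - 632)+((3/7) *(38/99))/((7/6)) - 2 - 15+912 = 2695366/10241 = 263.19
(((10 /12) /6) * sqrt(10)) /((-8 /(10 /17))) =-25 * sqrt(10) /2448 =-0.03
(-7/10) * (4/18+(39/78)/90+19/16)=-7133/7200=-0.99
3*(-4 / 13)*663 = -612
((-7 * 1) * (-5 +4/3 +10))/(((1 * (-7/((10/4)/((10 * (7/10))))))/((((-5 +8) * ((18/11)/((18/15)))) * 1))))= 9.25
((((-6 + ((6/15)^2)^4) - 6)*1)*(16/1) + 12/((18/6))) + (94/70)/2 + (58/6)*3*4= -390020781/5468750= -71.32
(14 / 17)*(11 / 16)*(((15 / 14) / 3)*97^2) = 517495 / 272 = 1902.56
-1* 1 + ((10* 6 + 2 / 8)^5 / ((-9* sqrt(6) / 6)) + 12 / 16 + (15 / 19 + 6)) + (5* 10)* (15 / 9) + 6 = 21859 / 228 - 812990017201* sqrt(6) / 9216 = -216081795.20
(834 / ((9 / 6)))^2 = 309136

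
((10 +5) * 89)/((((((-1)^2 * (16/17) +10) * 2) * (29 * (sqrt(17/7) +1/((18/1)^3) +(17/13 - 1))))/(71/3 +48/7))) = -8412926919462/993167643799 +27326784084912 * sqrt(119)/6952173506593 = 34.41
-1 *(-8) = 8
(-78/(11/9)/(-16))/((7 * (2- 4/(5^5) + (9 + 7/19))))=20840625/415753184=0.05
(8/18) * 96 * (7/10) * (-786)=-117376/5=-23475.20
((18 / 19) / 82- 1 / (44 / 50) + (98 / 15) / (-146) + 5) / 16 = 71882473 / 300257760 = 0.24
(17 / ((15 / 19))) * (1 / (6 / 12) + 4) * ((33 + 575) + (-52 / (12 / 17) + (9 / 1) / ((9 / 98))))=1225462 / 15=81697.47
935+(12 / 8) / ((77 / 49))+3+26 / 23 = 475683 / 506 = 940.08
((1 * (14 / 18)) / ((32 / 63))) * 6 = 147 / 16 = 9.19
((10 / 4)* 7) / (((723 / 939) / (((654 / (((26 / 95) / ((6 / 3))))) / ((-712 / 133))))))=-45262170975 / 2230696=-20290.60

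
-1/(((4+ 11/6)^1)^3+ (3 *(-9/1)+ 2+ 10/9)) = -216/37715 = -0.01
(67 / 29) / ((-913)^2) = 67 / 24173501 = 0.00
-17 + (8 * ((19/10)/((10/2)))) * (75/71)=-979/71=-13.79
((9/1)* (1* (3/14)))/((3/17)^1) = 153/14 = 10.93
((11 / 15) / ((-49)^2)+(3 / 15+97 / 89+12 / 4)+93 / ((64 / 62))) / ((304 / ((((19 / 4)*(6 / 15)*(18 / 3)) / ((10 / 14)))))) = 9681028997 / 1953728000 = 4.96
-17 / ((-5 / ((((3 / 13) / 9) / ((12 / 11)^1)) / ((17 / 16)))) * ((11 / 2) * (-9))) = -8 / 5265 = -0.00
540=540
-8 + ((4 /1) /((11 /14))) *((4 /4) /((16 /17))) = -57 /22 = -2.59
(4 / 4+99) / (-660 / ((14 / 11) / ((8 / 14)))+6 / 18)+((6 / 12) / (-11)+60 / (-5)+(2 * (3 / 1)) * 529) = 3026432293 / 957242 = 3161.62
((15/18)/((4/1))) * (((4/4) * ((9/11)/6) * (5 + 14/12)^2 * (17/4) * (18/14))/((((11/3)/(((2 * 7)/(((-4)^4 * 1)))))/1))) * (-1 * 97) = -33862215/3964928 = -8.54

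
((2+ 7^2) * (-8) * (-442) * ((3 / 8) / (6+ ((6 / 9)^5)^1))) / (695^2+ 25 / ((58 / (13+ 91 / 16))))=282406176 / 12368508625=0.02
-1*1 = -1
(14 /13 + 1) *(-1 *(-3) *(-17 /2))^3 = -34438.24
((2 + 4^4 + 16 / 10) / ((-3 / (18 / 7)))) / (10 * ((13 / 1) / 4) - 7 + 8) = -15576 / 2345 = -6.64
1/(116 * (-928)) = -1/107648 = -0.00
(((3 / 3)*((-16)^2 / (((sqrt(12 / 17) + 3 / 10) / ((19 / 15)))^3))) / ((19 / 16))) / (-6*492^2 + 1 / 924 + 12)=146359358193664 / 171138363254322369 - 685033644359680*sqrt(51) / 4620735807866703963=-0.00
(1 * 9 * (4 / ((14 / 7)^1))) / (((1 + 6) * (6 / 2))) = 6 / 7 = 0.86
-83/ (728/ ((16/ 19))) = -0.10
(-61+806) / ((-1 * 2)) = -745 / 2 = -372.50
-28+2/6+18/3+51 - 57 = -83/3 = -27.67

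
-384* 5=-1920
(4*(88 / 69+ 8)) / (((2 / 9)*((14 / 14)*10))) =384 / 23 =16.70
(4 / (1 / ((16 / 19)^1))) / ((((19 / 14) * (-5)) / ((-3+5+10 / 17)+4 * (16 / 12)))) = -361984 / 92055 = -3.93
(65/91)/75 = 1/105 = 0.01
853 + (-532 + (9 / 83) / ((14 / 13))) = 373119 / 1162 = 321.10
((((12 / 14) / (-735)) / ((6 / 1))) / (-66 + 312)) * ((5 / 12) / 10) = -1 / 30376080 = -0.00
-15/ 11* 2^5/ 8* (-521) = 31260/ 11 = 2841.82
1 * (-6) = -6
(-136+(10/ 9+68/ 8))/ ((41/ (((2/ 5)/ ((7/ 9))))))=-1.59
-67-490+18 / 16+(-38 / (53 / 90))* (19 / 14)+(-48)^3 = -330146813 / 2968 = -111235.45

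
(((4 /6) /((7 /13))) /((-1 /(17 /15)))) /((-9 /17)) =7514 /2835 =2.65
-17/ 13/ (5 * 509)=-17/ 33085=-0.00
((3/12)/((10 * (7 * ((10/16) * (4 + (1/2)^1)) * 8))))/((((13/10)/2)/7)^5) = 76832000/3341637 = 22.99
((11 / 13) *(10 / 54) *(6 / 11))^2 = 100 / 13689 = 0.01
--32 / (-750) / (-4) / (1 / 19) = 76 / 375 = 0.20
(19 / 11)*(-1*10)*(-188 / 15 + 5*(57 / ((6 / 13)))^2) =-86923537 / 66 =-1317023.29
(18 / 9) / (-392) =-0.01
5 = 5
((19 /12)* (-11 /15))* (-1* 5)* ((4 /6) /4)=0.97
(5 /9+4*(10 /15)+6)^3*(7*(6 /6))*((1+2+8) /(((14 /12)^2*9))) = 25158628 /5103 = 4930.16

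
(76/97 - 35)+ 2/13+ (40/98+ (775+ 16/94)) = 2153423218/2904083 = 741.52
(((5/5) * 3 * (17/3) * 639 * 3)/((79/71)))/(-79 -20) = -257091/869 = -295.85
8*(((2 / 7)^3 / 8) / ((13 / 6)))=48 / 4459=0.01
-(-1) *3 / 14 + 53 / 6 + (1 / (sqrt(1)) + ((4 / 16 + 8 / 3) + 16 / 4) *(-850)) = -246503 / 42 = -5869.12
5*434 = 2170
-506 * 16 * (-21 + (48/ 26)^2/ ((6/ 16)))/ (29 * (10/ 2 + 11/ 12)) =195566976/ 347971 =562.02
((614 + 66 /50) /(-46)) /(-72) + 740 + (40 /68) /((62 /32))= 32311698841 /43635600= 740.49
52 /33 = 1.58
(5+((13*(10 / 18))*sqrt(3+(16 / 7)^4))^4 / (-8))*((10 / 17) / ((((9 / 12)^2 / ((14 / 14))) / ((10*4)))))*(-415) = 31355895308537993420000 / 5786897482233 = 5418429375.12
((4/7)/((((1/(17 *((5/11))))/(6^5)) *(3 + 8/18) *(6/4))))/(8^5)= 61965/305536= 0.20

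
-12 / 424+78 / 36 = 340 / 159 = 2.14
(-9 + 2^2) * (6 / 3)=-10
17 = 17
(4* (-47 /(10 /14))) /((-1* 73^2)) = 1316 /26645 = 0.05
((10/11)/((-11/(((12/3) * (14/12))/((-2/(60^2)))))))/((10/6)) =50400/121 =416.53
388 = 388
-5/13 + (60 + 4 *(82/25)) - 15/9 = 69292/975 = 71.07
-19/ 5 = -3.80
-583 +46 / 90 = -26212 / 45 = -582.49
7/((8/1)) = 7/8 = 0.88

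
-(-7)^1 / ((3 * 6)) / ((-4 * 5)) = -7 / 360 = -0.02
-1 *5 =-5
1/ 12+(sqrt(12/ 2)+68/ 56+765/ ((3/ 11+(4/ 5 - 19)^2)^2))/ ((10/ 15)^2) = 1976542395619/ 698144122704+9 * sqrt(6)/ 4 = 8.34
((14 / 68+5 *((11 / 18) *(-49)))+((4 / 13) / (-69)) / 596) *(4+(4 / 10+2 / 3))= -77455303252 / 102244545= -757.55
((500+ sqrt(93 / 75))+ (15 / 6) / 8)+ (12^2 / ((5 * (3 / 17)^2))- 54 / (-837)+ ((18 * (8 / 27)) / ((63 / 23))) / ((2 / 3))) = sqrt(31) / 5+ 223125977 / 156240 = 1429.21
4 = 4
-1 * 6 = -6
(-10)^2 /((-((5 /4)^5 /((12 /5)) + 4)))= -1228800 /64777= -18.97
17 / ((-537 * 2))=-17 / 1074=-0.02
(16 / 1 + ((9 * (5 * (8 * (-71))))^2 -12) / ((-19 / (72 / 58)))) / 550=-11759640176 / 151525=-77608.58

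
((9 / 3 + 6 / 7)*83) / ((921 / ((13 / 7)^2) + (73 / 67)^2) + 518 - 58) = 1700114481 / 3867216794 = 0.44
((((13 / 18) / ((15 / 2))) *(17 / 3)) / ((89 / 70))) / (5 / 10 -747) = -6188 / 10763037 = -0.00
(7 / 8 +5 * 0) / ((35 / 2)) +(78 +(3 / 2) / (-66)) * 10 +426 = 265281 / 220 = 1205.82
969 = 969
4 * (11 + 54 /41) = 2020 /41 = 49.27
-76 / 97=-0.78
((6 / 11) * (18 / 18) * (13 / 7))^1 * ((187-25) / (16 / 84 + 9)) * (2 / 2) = 17.86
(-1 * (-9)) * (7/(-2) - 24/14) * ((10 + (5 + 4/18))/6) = -10001/84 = -119.06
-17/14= -1.21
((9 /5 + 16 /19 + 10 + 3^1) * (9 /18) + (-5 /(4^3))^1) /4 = 47077 /24320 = 1.94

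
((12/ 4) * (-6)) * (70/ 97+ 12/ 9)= -3588/ 97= -36.99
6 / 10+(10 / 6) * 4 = 109 / 15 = 7.27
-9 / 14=-0.64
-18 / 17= -1.06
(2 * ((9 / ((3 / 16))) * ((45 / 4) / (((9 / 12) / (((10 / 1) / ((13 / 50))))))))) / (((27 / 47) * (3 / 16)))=60160000 / 117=514188.03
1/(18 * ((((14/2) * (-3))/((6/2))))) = -1/126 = -0.01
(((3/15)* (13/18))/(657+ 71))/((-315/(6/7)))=-1/1852200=-0.00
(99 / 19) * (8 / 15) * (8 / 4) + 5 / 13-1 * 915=-909.06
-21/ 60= -7/ 20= -0.35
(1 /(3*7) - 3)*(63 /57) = -62 /19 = -3.26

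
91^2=8281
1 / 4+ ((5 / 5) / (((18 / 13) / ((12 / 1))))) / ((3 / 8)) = 841 / 36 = 23.36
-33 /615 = -11 /205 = -0.05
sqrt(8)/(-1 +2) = 2 * sqrt(2) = 2.83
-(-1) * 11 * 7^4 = 26411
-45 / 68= -0.66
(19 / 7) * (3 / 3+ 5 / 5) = 38 / 7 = 5.43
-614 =-614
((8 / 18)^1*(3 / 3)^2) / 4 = 1 / 9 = 0.11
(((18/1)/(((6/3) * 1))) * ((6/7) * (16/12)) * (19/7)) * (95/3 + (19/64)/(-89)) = 883.99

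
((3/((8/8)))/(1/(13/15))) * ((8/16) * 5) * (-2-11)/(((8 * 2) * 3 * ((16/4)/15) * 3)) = -2.20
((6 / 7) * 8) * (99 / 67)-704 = -325424 / 469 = -693.87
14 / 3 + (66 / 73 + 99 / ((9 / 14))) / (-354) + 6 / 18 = 58951 / 12921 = 4.56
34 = 34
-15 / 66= -5 / 22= -0.23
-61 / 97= -0.63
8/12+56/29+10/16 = 3.22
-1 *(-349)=349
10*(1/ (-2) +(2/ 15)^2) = -217/ 45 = -4.82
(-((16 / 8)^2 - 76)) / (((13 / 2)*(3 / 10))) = 480 / 13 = 36.92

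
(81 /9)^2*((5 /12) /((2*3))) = 45 /8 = 5.62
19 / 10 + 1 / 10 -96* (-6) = 578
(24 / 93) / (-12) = -2 / 93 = -0.02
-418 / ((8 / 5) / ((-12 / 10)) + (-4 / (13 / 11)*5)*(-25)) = -8151 / 8224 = -0.99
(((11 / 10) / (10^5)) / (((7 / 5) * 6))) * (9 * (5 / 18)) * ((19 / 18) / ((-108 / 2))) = -209 / 3265920000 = -0.00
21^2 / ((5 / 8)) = 3528 / 5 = 705.60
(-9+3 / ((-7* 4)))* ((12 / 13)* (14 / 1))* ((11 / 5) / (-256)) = 1683 / 1664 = 1.01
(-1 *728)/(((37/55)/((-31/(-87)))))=-1241240/3219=-385.60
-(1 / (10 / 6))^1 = -3 / 5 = -0.60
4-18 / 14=19 / 7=2.71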